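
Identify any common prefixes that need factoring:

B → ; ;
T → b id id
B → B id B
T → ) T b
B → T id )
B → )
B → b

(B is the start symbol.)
No, left-factoring is not needed

Left-factoring is needed when two productions for the same non-terminal
share a common prefix on the right-hand side.

Productions for B:
  B → ; ;
  B → B id B
  B → T id )
  B → )
  B → b
Productions for T:
  T → b id id
  T → ) T b

No common prefixes found.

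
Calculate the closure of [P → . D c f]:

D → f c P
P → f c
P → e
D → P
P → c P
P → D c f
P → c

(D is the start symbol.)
To compute CLOSURE, for each item [A → α.Bβ] where B is a non-terminal, add [B → .γ] for all productions B → γ; repeat for the newly added items until nothing changes.

Start with: [P → . D c f]
  [P → . D c f] has the dot before D: add [D → . f c P], [D → . P]
  [D → . P] has the dot before P: add [P → . f c], [P → . e], [P → . c P], [P → . c]
No further items can be added.

CLOSURE = { [D → . P], [D → . f c P], [P → . D c f], [P → . c P], [P → . c], [P → . e], [P → . f c] }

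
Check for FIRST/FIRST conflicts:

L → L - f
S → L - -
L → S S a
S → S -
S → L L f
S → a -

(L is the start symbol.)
Yes. L → L '-' f / L → S S a on { 'a' }; S → L '-' '-' / S → S '-' on { 'a' }; S → L '-' '-' / S → L L f on { 'a' }; S → L '-' '-' / S → a '-' on { 'a' }; S → S '-' / S → L L f on { 'a' }; S → S '-' / S → a '-' on { 'a' }; S → L L f / S → a '-' on { 'a' }

FIRST sets of the non-terminals at (or reachable through a nullable prefix from) the front of some alternative:
  FIRST(L) = { 'a' }
  FIRST(S) = { 'a' }

Productions for L:
  L → L - f: FIRST = { 'a' }
  L → S S a: FIRST = { 'a' }
Productions for S:
  S → L - -: FIRST = { 'a' }
  S → S -: FIRST = { 'a' }
  S → L L f: FIRST = { 'a' }
  S → a -: FIRST = { 'a' }

Conflict for L: L → L - f and L → S S a
  Overlap: { 'a' }
Conflict for S: S → L - - and S → S -
  Overlap: { 'a' }
Conflict for S: S → L - - and S → L L f
  Overlap: { 'a' }
Conflict for S: S → L - - and S → a -
  Overlap: { 'a' }
Conflict for S: S → S - and S → L L f
  Overlap: { 'a' }
Conflict for S: S → S - and S → a -
  Overlap: { 'a' }
Conflict for S: S → L L f and S → a -
  Overlap: { 'a' }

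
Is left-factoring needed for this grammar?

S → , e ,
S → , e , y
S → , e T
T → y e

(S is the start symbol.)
Left-factoring is needed when two productions for the same non-terminal
share a common prefix on the right-hand side.

Productions for S:
  S → , e ,
  S → , e , y
  S → , e T

Found common prefix ', e' in productions for S

Answer: Yes, S has productions with common prefix ', e'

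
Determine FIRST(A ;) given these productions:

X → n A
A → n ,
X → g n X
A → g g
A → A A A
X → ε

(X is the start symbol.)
FIRST sets of the non-terminals involved (from the grammar, by fixed-point iteration):
  FIRST(A) = { 'g', 'n' }

To compute FIRST(A ;), process the symbols left to right:
Symbol A is a non-terminal. Add FIRST(A) \ {ε} = { 'g', 'n' }
A is not nullable (ε ∉ FIRST(A)), so stop here.
FIRST(A ;) = { 'g', 'n' }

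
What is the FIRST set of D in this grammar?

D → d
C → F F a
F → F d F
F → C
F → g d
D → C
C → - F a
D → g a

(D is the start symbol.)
To compute FIRST(D), examine every production with D on the left-hand side, reading each right-hand side left to right until a non-nullable symbol is reached.

FIRST sets of the other non-terminals involved (by the same procedure, iterated to a fixed point):
  FIRST(C) = { '-', 'g' }

From D → d:
  - d is a terminal: add 'd' and stop
From D → C:
  - C is a non-terminal: add FIRST(C) \ {ε} = { '-', 'g' }
    C is not nullable, so stop
From D → g a:
  - g is a terminal: add 'g' and stop

Collecting: FIRST(D) = { '-', 'd', 'g' }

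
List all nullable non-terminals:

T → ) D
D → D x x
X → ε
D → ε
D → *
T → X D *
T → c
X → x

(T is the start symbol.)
{ 'D', 'X' }

A non-terminal is nullable if it can derive ε (the empty string): either it has an ε-production, or it has a production whose right-hand side consists entirely of nullable non-terminals.

ε-productions: X → ε, D → ε
So X, D are immediately nullable.
No further non-terminal can be added: every production for the remaining non-terminals contains a terminal or a non-nullable non-terminal.
Nullable = { 'D', 'X' }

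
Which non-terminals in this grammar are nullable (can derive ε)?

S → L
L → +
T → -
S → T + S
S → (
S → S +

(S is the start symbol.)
There are no ε-productions, so no non-terminal can derive ε.
No non-terminals are nullable.

Answer: None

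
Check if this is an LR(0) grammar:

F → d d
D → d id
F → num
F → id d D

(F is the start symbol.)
Yes, the grammar is LR(0)

Augment with F' → F and build the canonical LR(0) collection (I0 = CLOSURE({[F' → . F]}), then GOTO on every symbol after a dot until no new states appear). It has 10 states:
  I0: { [F → . d d], [F → . id d D], [F → . num], [F' → . F] }  — shift
  I1: { [F' → F .] }  — accept
  I2: { [F → d . d] }  — shift
  I3: { [F → id . d D] }  — shift
  I4: { [F → num .] }  — reduce
  I5: { [D → . d id], [F → id d . D] }  — shift
  I6: { [F → id d D .] }  — reduce
  I7: { [D → d . id] }  — shift
  I8: { [D → d id .] }  — reduce
  I9: { [F → d d .] }  — reduce

Every state is either a pure shift/goto state or contains exactly one complete item and nothing to shift — no conflicts. The grammar is LR(0).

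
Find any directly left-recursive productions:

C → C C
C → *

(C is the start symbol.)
Direct left recursion occurs when N → N α for some non-terminal N (the right-hand side begins with the left-hand side itself).

C → C C: LEFT RECURSIVE (starts with C)
C → *: starts with '*'

The grammar has direct left recursion on: C.

Answer: Yes, C is left-recursive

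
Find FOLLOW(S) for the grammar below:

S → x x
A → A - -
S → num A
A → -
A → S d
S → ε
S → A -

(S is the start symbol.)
To compute FOLLOW(S), find every occurrence of S on a right-hand side N → α S β: add FIRST(β) \ {ε}, and if β is empty or nullable also add FOLLOW(N). Iterate to a fixed point.

S is the start symbol, so $ ∈ FOLLOW(S).
In A → S d: S is followed by d, add FIRST(d) \ {ε} = { 'd' }

Taking the union: FOLLOW(S) = { $, 'd' }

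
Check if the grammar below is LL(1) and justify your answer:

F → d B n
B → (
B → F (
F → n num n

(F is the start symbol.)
A grammar is LL(1) if for each non-terminal N with multiple productions, the predict sets of those productions are pairwise disjoint, where PREDICT(N → α) = (FIRST(α) \ {ε}) ∪ (FOLLOW(N) if α ⇒* ε).

Relevant sets:
  FIRST(F) = { 'd', 'n' }

For F:
  PREDICT(F → d B n) = { 'd' }
  PREDICT(F → n num n) = { 'n' }
For B:
  PREDICT(B → '(') = { '(' }
  PREDICT(B → F '(') = { 'd', 'n' }

All predict sets are disjoint. The grammar IS LL(1).

Answer: Yes, the grammar is LL(1).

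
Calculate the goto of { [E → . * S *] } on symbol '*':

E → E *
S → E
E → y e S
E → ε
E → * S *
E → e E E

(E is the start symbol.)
{ [E → * . S *], [E → . * S *], [E → . E *], [E → . e E E], [E → . y e S], [E → .], [S → . E] }

GOTO(I, '*') = CLOSURE({ [A → αX.β] : [A → α.Xβ] ∈ I, X = '*' })

Items with dot before '*', with the dot advanced:
  [E → . * S *] → [E → * . S *]
Closure of the advanced items:
  [E → * . S *] has the dot before S: add [S → . E]
  [S → . E] has the dot before E: add [E → . E *], [E → . y e S], [E → .], [E → . * S *], [E → . e E E]

GOTO = { [E → * . S *], [E → . * S *], [E → . E *], [E → . e E E], [E → . y e S], [E → .], [S → . E] }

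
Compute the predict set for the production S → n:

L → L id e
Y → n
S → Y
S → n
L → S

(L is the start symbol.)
{ 'n' }

PREDICT(S → n) = (FIRST(RHS) \ {ε}) ∪ (FOLLOW(S) if ε ∈ FIRST(RHS), i.e. RHS ⇒* ε)
FIRST(n) = { 'n' }
ε ∉ FIRST(n), so FOLLOW(S) is not added.
PREDICT(S → n) = { 'n' }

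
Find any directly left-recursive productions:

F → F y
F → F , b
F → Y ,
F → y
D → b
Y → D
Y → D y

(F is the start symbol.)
Yes, F is left-recursive

Direct left recursion occurs when N → N α for some non-terminal N (the right-hand side begins with the left-hand side itself).

F → F y: LEFT RECURSIVE (starts with F)
F → F , b: LEFT RECURSIVE (starts with F)
F → Y ,: starts with Y
F → y: starts with y
D → b: starts with b
Y → D: starts with D
Y → D y: starts with D

The grammar has direct left recursion on: F.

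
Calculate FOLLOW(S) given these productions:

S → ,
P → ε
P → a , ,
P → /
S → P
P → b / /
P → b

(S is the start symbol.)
To compute FOLLOW(S), find every occurrence of S on a right-hand side N → α S β: add FIRST(β) \ {ε}, and if β is empty or nullable also add FOLLOW(N). Iterate to a fixed point.

S is the start symbol, so $ ∈ FOLLOW(S).
S does not occur on any right-hand side.

Taking the union: FOLLOW(S) = { $ }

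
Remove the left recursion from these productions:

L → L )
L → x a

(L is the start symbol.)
L is directly left-recursive. The standard transformation for
  A → A α₁ | ... | A α_m | β₁ | ... | β_n
is
  A  → β₁ A' | ... | β_n A'
  A' → α₁ A' | ... | α_m A' | ε

L → x a becomes L → x a L'
L → L ) becomes L' → ) L'
Add L' → ε

Resulting grammar:
L → x a L'
L' → ) L'
L' → ε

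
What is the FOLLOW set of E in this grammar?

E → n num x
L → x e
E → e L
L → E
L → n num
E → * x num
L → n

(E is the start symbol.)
{ $ }

E is the start symbol, so $ ∈ FOLLOW(E).
In L → E: E is at the end, add FOLLOW(L)

The FOLLOW sets referred to above (computed the same way, to a fixed point):
  FOLLOW(L) = { $ }

Taking the union: FOLLOW(E) = { $ }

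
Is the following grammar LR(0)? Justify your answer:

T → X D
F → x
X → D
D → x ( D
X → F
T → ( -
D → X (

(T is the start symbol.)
No. Shift-reduce conflict between [F → x .] and [D → x . ( D]

A grammar is LR(0) if no state in the canonical LR(0) collection has:
  - both a shift item (dot before a terminal) and a complete item (shift-reduce conflict), or
  - two or more complete items (reduce-reduce conflict; the accept item [T' → T .] counts as a complete item here).

Augment with T' → T and build the canonical LR(0) collection (I0 = CLOSURE({[T' → . T]}), then GOTO on every symbol after a dot until no new states appear). It has 13 states:
  I0: { [D → . X (], [D → . x ( D], [F → . x], [T → . ( -], [T → . X D], [T' → . T], [X → . D], [X → . F] }  — shift
  I1: { [T → ( . -] }  — shift
  I2: { [X → D .] }  — reduce
  I3: { [X → F .] }  — reduce
  I4: { [T' → T .] }  — accept
  I5: { [D → . X (], [D → . x ( D], [D → X . (], [F → . x], [T → X . D], [X → . D], [X → . F] }  — shift
  I6: { [D → x . ( D], [F → x .] }  — shift, reduce
  I7: { [D → . X (], [D → . x ( D], [D → x ( . D], [F → . x], [X → . D], [X → . F] }  — shift
  I8: { [D → x ( D .], [X → D .] }  — 2 reduces
  I9: { [D → X . (] }  — shift
  I10: { [D → X ( .] }  — reduce
  I11: { [T → X D .], [X → D .] }  — 2 reduces
  I12: { [T → ( - .] }  — reduce

Conflict in state I6:
  Shift-reduce conflict between [F → x .] and [D → x . ( D]
So the grammar is NOT LR(0).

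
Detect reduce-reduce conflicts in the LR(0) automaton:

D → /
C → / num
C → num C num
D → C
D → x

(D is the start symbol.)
A reduce-reduce conflict occurs when an LR(0) state has two complete items [A → α .] and [B → β .] — both call for a reduction, and with no lookahead the parser cannot choose between them.

Augment with D' → D and build the canonical LR(0) collection (I0 = CLOSURE({[D' → . D]}), then GOTO on every symbol after a dot until no new states appear). It has 10 states:
  I0: { [C → . / num], [C → . num C num], [D → . /], [D → . C], [D → . x], [D' → . D] }  — shift
  I1: { [C → / . num], [D → / .] }  — shift, reduce
  I2: { [D → C .] }  — reduce
  I3: { [D' → D .] }  — accept
  I4: { [C → . / num], [C → . num C num], [C → num . C num] }  — shift
  I5: { [D → x .] }  — reduce
  I6: { [C → / . num] }  — shift
  I7: { [C → num C . num] }  — shift
  I8: { [C → num C num .] }  — reduce
  I9: { [C → / num .] }  — reduce

No state contains more than one complete item.

Answer: No reduce-reduce conflicts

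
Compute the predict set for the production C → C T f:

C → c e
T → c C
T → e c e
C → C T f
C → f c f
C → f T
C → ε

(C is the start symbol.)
PREDICT(C → C T f) = (FIRST(RHS) \ {ε}) ∪ (FOLLOW(C) if ε ∈ FIRST(RHS), i.e. RHS ⇒* ε)
FIRST(C) = { 'c', 'e', 'f', ε }
FIRST(T) = { 'c', 'e' }
FIRST(C T f) = { 'c', 'e', 'f' }
ε ∉ FIRST(C T f), so FOLLOW(C) is not added.
PREDICT(C → C T f) = { 'c', 'e', 'f' }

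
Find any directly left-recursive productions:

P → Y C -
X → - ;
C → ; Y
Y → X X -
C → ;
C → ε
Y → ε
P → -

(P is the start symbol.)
Direct left recursion occurs when N → N α for some non-terminal N (the right-hand side begins with the left-hand side itself).

P → Y C -: starts with Y
X → - ;: starts with '-'
C → ; Y: starts with ';'
Y → X X -: starts with X
C → ;: starts with ';'
C → ε: starts with ε
Y → ε: starts with ε
P → -: starts with '-'

No direct left recursion found.

Answer: No direct left recursion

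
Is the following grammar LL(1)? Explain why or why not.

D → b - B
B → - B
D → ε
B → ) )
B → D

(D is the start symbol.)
Relevant sets:
  FIRST(D) = { 'b', ε }
  FOLLOW(D) = { $ }
  FOLLOW(B) = { $ }

For D:
  PREDICT(D → b '-' B) = { 'b' }
  PREDICT(D → ε) = { $ }
For B:
  PREDICT(B → '-' B) = { '-' }
  PREDICT(B → ')' ')') = { ')' }
  PREDICT(B → D) = { $, 'b' }

All predict sets are disjoint. The grammar IS LL(1).

Answer: Yes, the grammar is LL(1).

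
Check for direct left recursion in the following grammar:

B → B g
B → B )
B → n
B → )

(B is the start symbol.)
Yes, B is left-recursive

B → B g: LEFT RECURSIVE (starts with B)
B → B ): LEFT RECURSIVE (starts with B)
B → n: starts with n
B → ): starts with ')'

The grammar has direct left recursion on: B.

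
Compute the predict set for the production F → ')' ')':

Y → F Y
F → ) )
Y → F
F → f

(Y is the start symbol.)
PREDICT(F → ')' ')') = (FIRST(RHS) \ {ε}) ∪ (FOLLOW(F) if ε ∈ FIRST(RHS), i.e. RHS ⇒* ε)
FIRST(')' ')') = { ')' }
ε ∉ FIRST(')' ')'), so FOLLOW(F) is not added.
PREDICT(F → ')' ')') = { ')' }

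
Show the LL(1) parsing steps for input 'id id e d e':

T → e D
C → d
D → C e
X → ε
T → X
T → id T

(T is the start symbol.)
LL(1) parsing maintains a stack (initially the start symbol over $) and the input. At each step: if the stack top is a terminal, match it against the current input token; if it is a non-terminal N, replace it with the RHS of M[N, lookahead] (the unique production whose predict set contains the lookahead).

Stack is shown with the top on the left.

Stack   Input          Action
-----------------------------
T $     id id e d e $  output T → id T
id T $  id id e d e $  match 'id'
T $     id e d e $     output T → id T
id T $  id e d e $     match 'id'
T $     e d e $        output T → e D
e D $   e d e $        match 'e'
D $     d e $          output D → C e
C e $   d e $          output C → d
d e $   d e $          match 'd'
e $     e $            match 'e'
$       $              accept

The string is accepted.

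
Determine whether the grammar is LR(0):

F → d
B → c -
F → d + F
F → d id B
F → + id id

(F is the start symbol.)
No. Shift-reduce conflict between [F → d .] and [F → d . + F]

Augment with F' → F and build the canonical LR(0) collection (I0 = CLOSURE({[F' → . F]}), then GOTO on every symbol after a dot until no new states appear). It has 12 states:
  I0: { [F → . + id id], [F → . d + F], [F → . d id B], [F → . d], [F' → . F] }  — shift
  I1: { [F → + . id id] }  — shift
  I2: { [F' → F .] }  — accept
  I3: { [F → d . + F], [F → d . id B], [F → d .] }  — shift, reduce
  I4: { [F → . + id id], [F → . d + F], [F → . d id B], [F → . d], [F → d + . F] }  — shift
  I5: { [B → . c -], [F → d id . B] }  — shift
  I6: { [F → d id B .] }  — reduce
  I7: { [B → c . -] }  — shift
  I8: { [B → c - .] }  — reduce
  I9: { [F → d + F .] }  — reduce
  I10: { [F → + id . id] }  — shift
  I11: { [F → + id id .] }  — reduce

Conflict in state I3:
  Shift-reduce conflict between [F → d .] and [F → d . + F]
So the grammar is NOT LR(0).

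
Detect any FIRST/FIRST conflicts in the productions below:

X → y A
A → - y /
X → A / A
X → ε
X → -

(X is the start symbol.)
Yes. X → A '/' A / X → '-' on { '-' }

A FIRST/FIRST conflict occurs when two productions N → α and N → β for the same non-terminal have FIRST(α) ∩ FIRST(β) ≠ ∅ (with ε ∈ FIRST of a nullable right-hand side, so two nullable alternatives also conflict).

FIRST sets of the non-terminals at (or reachable through a nullable prefix from) the front of some alternative:
  FIRST(A) = { '-' }

Productions for X:
  X → y A: FIRST = { 'y' }
  X → A / A: FIRST = { '-' }
  X → ε: FIRST = { ε }
  X → -: FIRST = { '-' }
A has only one production, so no FIRST/FIRST conflict is possible there.

Conflict for X: X → A / A and X → -
  Overlap: { '-' }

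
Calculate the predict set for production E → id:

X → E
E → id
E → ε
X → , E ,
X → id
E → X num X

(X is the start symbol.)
{ 'id' }

PREDICT(E → id) = (FIRST(RHS) \ {ε}) ∪ (FOLLOW(E) if ε ∈ FIRST(RHS), i.e. RHS ⇒* ε)
FIRST(id) = { 'id' }
ε ∉ FIRST(id), so FOLLOW(E) is not added.
PREDICT(E → id) = { 'id' }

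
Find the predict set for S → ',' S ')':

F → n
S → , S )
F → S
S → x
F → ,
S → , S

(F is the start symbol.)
PREDICT(S → ',' S ')') = (FIRST(RHS) \ {ε}) ∪ (FOLLOW(S) if ε ∈ FIRST(RHS), i.e. RHS ⇒* ε)
FIRST(',' S ')') = { ',' }
ε ∉ FIRST(',' S ')'), so FOLLOW(S) is not added.
PREDICT(S → ',' S ')') = { ',' }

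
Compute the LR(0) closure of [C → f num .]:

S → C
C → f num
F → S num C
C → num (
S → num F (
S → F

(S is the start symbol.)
Start with: [C → f num .]
The dot is at the end, so nothing is added.

CLOSURE = { [C → f num .] }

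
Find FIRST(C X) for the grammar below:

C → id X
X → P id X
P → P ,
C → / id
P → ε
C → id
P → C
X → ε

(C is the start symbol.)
FIRST sets of the non-terminals involved (from the grammar, by fixed-point iteration):
  FIRST(C) = { '/', 'id' }

To compute FIRST(C X), process the symbols left to right:
Symbol C is a non-terminal. Add FIRST(C) \ {ε} = { '/', 'id' }
C is not nullable (ε ∉ FIRST(C)), so stop here.
FIRST(C X) = { '/', 'id' }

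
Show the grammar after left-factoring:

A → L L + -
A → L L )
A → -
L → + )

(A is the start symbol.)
Left-factoring transforms A → αβ₁ | αβ₂ into A → αA' and A' → β₁ | β₂
(α is the longest common prefix among the alternatives). Repeat until
no nonterminal has two alternatives with a common prefix.

Round 1: A has alternatives sharing prefix 'L L'. Introduce A': A → L L A'
  Add: A' → + -
  Add: A' → )

No remaining common prefixes — done.

Resulting grammar:
A → L L A'
A' → + -
A' → )
A → -
L → + )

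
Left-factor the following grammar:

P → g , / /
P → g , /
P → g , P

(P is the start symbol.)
P → g , P'
P' → / P''
P'' → /
P'' → ε
P' → P

Left-factoring transforms A → αβ₁ | αβ₂ into A → αA' and A' → β₁ | β₂
(α is the longest common prefix among the alternatives). Repeat until
no nonterminal has two alternatives with a common prefix.

Round 1: P has alternatives sharing prefix 'g ,'. Introduce P': P → g , P'
  Add: P' → / /
  Add: P' → /
  Add: P' → P

Round 2: P' has alternatives sharing prefix '/'. Introduce P'': P' → / P''
  Add: P'' → /
  Add: P'' → ε

No remaining common prefixes — done.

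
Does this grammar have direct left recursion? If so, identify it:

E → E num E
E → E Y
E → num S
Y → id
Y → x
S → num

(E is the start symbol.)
Direct left recursion occurs when N → N α for some non-terminal N (the right-hand side begins with the left-hand side itself).

E → E num E: LEFT RECURSIVE (starts with E)
E → E Y: LEFT RECURSIVE (starts with E)
E → num S: starts with num
Y → id: starts with id
Y → x: starts with x
S → num: starts with num

The grammar has direct left recursion on: E.

Answer: Yes, E is left-recursive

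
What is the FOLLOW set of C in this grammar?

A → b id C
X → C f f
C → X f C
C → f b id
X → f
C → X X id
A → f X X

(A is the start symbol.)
To compute FOLLOW(C), find every occurrence of C on a right-hand side N → α C β: add FIRST(β) \ {ε}, and if β is empty or nullable also add FOLLOW(N). Iterate to a fixed point.

In A → b id C: C is at the end, add FOLLOW(A)
In X → C f f: C is followed by f f, add FIRST(f f) \ {ε} = { 'f' }
In C → X f C: C is at the end; this adds FOLLOW(C) to itself — nothing new

The FOLLOW sets referred to above (computed the same way, to a fixed point):
  FOLLOW(A) = { $ }

Taking the union: FOLLOW(C) = { $, 'f' }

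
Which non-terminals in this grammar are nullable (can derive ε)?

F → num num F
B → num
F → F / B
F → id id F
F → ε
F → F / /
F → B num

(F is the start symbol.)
ε-productions: F → ε
So F is immediately nullable.
No further non-terminal can be added: every production for the remaining non-terminals contains a terminal or a non-nullable non-terminal.
Nullable = { 'F' }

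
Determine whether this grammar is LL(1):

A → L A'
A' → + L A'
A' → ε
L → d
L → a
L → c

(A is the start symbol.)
Yes, the grammar is LL(1).

A grammar is LL(1) if for each non-terminal N with multiple productions, the predict sets of those productions are pairwise disjoint, where PREDICT(N → α) = (FIRST(α) \ {ε}) ∪ (FOLLOW(N) if α ⇒* ε).

Relevant sets:
  FOLLOW(A') = { $ }

For A':
  PREDICT(A' → '+' L A') = { '+' }
  PREDICT(A' → ε) = { $ }
For L:
  PREDICT(L → d) = { 'd' }
  PREDICT(L → a) = { 'a' }
  PREDICT(L → c) = { 'c' }
A has a single production, so nothing to check there.

All predict sets are disjoint. The grammar IS LL(1).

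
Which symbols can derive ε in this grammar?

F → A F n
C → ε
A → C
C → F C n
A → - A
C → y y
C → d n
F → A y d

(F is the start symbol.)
{ 'A', 'C' }

ε-productions: C → ε
So C is immediately nullable.
A → C: every symbol on the right is nullable, so A is nullable too.
No further non-terminal can be added: every production for the remaining non-terminals contains a terminal or a non-nullable non-terminal.
Nullable = { 'A', 'C' }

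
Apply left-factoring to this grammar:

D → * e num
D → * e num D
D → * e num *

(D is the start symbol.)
Left-factoring transforms A → αβ₁ | αβ₂ into A → αA' and A' → β₁ | β₂
(α is the longest common prefix among the alternatives). Repeat until
no nonterminal has two alternatives with a common prefix.

Round 1: D has alternatives sharing prefix '* e num'. Introduce D': D → * e num D'
  Add: D' → ε
  Add: D' → D
  Add: D' → *

No remaining common prefixes — done.

Resulting grammar:
D → * e num D'
D' → ε
D' → D
D' → *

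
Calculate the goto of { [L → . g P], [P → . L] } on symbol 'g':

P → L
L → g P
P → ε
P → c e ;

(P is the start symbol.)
{ [L → . g P], [L → g . P], [P → . L], [P → . c e ;], [P → .] }

GOTO(I, 'g') = CLOSURE({ [A → αX.β] : [A → α.Xβ] ∈ I, X = 'g' })

Items with dot before 'g', with the dot advanced:
  [L → . g P] → [L → g . P]
Closure of the advanced items:
  [L → g . P] has the dot before P: add [P → . L], [P → .], [P → . c e ;]
  [P → . L] has the dot before L: add [L → . g P]

GOTO = { [L → . g P], [L → g . P], [P → . L], [P → . c e ;], [P → .] }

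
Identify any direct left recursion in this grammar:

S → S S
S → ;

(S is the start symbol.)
S → S S: LEFT RECURSIVE (starts with S)
S → ;: starts with ';'

The grammar has direct left recursion on: S.

Answer: Yes, S is left-recursive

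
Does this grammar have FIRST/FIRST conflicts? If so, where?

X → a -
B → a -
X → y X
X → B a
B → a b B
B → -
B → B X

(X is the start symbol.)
A FIRST/FIRST conflict occurs when two productions N → α and N → β for the same non-terminal have FIRST(α) ∩ FIRST(β) ≠ ∅ (with ε ∈ FIRST of a nullable right-hand side, so two nullable alternatives also conflict).

FIRST sets of the non-terminals at (or reachable through a nullable prefix from) the front of some alternative:
  FIRST(B) = { '-', 'a' }

Productions for X:
  X → a -: FIRST = { 'a' }
  X → y X: FIRST = { 'y' }
  X → B a: FIRST = { '-', 'a' }
Productions for B:
  B → a -: FIRST = { 'a' }
  B → a b B: FIRST = { 'a' }
  B → -: FIRST = { '-' }
  B → B X: FIRST = { '-', 'a' }

Conflict for X: X → a - and X → B a
  Overlap: { 'a' }
Conflict for B: B → a - and B → a b B
  Overlap: { 'a' }
Conflict for B: B → a - and B → B X
  Overlap: { 'a' }
Conflict for B: B → a b B and B → B X
  Overlap: { 'a' }
Conflict for B: B → - and B → B X
  Overlap: { '-' }

Answer: Yes. X → a '-' / X → B a on { 'a' }; B → a '-' / B → a b B on { 'a' }; B → a '-' / B → B X on { 'a' }; B → a b B / B → B X on { 'a' }; B → '-' / B → B X on { '-' }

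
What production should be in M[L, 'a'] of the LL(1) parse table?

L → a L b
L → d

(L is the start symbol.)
To find M[L, 'a'], we find productions for L where 'a' is in the predict set (PREDICT(N → α) = (FIRST(α) \ {ε}) ∪ (FOLLOW(N) if α ⇒* ε)).

L → a L b: PREDICT = { 'a' }
  'a' is in predict set, so this production goes in M[L, 'a']
L → d: PREDICT = { 'd' }

M[L, 'a'] = L → a L b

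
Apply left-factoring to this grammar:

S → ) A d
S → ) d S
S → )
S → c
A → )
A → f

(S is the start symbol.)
S → ) S'
S' → A d
S' → d S
S' → ε
S → c
A → )
A → f

Left-factoring transforms A → αβ₁ | αβ₂ into A → αA' and A' → β₁ | β₂
(α is the longest common prefix among the alternatives). Repeat until
no nonterminal has two alternatives with a common prefix.

Round 1: S has alternatives sharing prefix ')'. Introduce S': S → ) S'
  Add: S' → A d
  Add: S' → d S
  Add: S' → ε

No remaining common prefixes — done.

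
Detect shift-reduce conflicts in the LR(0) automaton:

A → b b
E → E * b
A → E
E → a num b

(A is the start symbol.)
Augment with A' → A and build the canonical LR(0) collection (I0 = CLOSURE({[A' → . A]}), then GOTO on every symbol after a dot until no new states appear). It has 10 states:
  I0: { [A → . E], [A → . b b], [A' → . A], [E → . E * b], [E → . a num b] }  — shift
  I1: { [A' → A .] }  — accept
  I2: { [A → E .], [E → E . * b] }  — shift, reduce
  I3: { [E → a . num b] }  — shift
  I4: { [A → b . b] }  — shift
  I5: { [A → b b .] }  — reduce
  I6: { [E → a num . b] }  — shift
  I7: { [E → a num b .] }  — reduce
  I8: { [E → E * . b] }  — shift
  I9: { [E → E * b .] }  — reduce

I2 contains reduce item [A → E .] and shift item [E → E . * b] — shift-reduce conflict.

Answer: Yes — I2: [A → E .] vs [E → E . * b]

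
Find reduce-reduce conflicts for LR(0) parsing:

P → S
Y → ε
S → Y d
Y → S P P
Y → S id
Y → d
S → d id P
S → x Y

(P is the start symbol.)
Yes — I2: [P → S .] vs [Y → .]

Augment with P' → P and build the canonical LR(0) collection (I0 = CLOSURE({[P' → . P]}), then GOTO on every symbol after a dot until no new states appear). It has 14 states:
  I0: { [P → . S], [P' → . P], [S → . Y d], [S → . d id P], [S → . x Y], [Y → . S P P], [Y → . S id], [Y → . d], [Y → .] }  — shift, reduce
  I1: { [P' → P .] }  — accept
  I2: { [P → . S], [P → S .], [S → . Y d], [S → . d id P], [S → . x Y], [Y → . S P P], [Y → . S id], [Y → . d], [Y → .], [Y → S . P P], [Y → S . id] }  — shift, 2 reduces
  I3: { [S → Y . d] }  — shift
  I4: { [S → d . id P], [Y → d .] }  — shift, reduce
  I5: { [S → . Y d], [S → . d id P], [S → . x Y], [S → x . Y], [Y → . S P P], [Y → . S id], [Y → . d], [Y → .] }  — shift, reduce
  I6: { [P → . S], [S → . Y d], [S → . d id P], [S → . x Y], [Y → . S P P], [Y → . S id], [Y → . d], [Y → .], [Y → S . P P], [Y → S . id] }  — shift, reduce
  I7: { [S → Y . d], [S → x Y .] }  — shift, reduce
  I8: { [S → Y d .] }  — reduce
  I9: { [P → . S], [S → . Y d], [S → . d id P], [S → . x Y], [Y → . S P P], [Y → . S id], [Y → . d], [Y → .], [Y → S P . P] }  — shift, reduce
  I10: { [Y → S id .] }  — reduce
  I11: { [Y → S P P .] }  — reduce
  I12: { [P → . S], [S → . Y d], [S → . d id P], [S → . x Y], [S → d id . P], [Y → . S P P], [Y → . S id], [Y → . d], [Y → .] }  — shift, reduce
  I13: { [S → d id P .] }  — reduce

I2 contains complete items [P → S .], [Y → .] — reduce-reduce conflict.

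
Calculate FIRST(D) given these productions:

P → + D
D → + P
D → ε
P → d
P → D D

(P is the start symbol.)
To compute FIRST(D), examine every production with D on the left-hand side, reading each right-hand side left to right until a non-nullable symbol is reached.

From D → + P:
  - '+' is a terminal: add '+' and stop
From D → ε:
  - ε-production, so ε ∈ FIRST(D)

Collecting: FIRST(D) = { '+', ε }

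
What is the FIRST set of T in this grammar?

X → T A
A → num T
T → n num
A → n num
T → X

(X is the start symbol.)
To compute FIRST(T), examine every production with T on the left-hand side, reading each right-hand side left to right until a non-nullable symbol is reached.

FIRST sets of the other non-terminals involved (by the same procedure, iterated to a fixed point):
  FIRST(X) = { 'n' }

From T → n num:
  - n is a terminal: add 'n' and stop
From T → X:
  - X is a non-terminal: add FIRST(X) \ {ε} = { 'n' }
    X is not nullable, so stop

Collecting: FIRST(T) = { 'n' }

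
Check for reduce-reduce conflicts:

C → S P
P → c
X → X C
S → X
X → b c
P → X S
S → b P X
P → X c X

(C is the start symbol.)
Yes — I8: [P → c .] vs [X → b c .]

Augment with C' → C and build the canonical LR(0) collection (I0 = CLOSURE({[C' → . C]}), then GOTO on every symbol after a dot until no new states appear). It has 17 states:
  I0: { [C → . S P], [C' → . C], [S → . X], [S → . b P X], [X → . X C], [X → . b c] }  — shift
  I1: { [C' → C .] }  — accept
  I2: { [C → S . P], [P → . X S], [P → . X c X], [P → . c], [X → . X C], [X → . b c] }  — shift
  I3: { [C → . S P], [S → . X], [S → . b P X], [S → X .], [X → . X C], [X → . b c], [X → X . C] }  — shift, reduce
  I4: { [P → . X S], [P → . X c X], [P → . c], [S → b . P X], [X → . X C], [X → . b c], [X → b . c] }  — shift
  I5: { [S → b P . X], [X → . X C], [X → . b c] }  — shift
  I6: { [C → . S P], [P → X . S], [P → X . c X], [S → . X], [S → . b P X], [X → . X C], [X → . b c], [X → X . C] }  — shift
  I7: { [X → b . c] }  — shift
  I8: { [P → c .], [X → b c .] }  — 2 reduces
  I9: { [X → b c .] }  — reduce
  I10: { [X → X C .] }  — reduce
  I11: { [C → S . P], [P → . X S], [P → . X c X], [P → . c], [P → X S .], [X → . X C], [X → . b c] }  — shift, reduce
  I12: { [P → X c . X], [X → . X C], [X → . b c] }  — shift
  I13: { [C → . S P], [P → X c X .], [S → . X], [S → . b P X], [X → . X C], [X → . b c], [X → X . C] }  — shift, reduce
  I14: { [C → S P .] }  — reduce
  I15: { [P → c .] }  — reduce
  I16: { [C → . S P], [S → . X], [S → . b P X], [S → b P X .], [X → . X C], [X → . b c], [X → X . C] }  — shift, reduce

I8 contains complete items [P → c .], [X → b c .] — reduce-reduce conflict.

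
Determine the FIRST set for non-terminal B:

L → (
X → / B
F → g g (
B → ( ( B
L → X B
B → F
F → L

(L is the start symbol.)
{ '(', '/', 'g' }

To compute FIRST(B), examine every production with B on the left-hand side, reading each right-hand side left to right until a non-nullable symbol is reached.

FIRST sets of the other non-terminals involved (by the same procedure, iterated to a fixed point):
  FIRST(F) = { '(', '/', 'g' }

From B → ( ( B:
  - '(' is a terminal: add '(' and stop
From B → F:
  - F is a non-terminal: add FIRST(F) \ {ε} = { '(', '/', 'g' }
    F is not nullable, so stop

Collecting: FIRST(B) = { '(', '/', 'g' }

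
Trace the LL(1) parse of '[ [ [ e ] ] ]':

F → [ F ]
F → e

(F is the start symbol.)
LL(1) parsing maintains a stack (initially the start symbol over $) and the input. At each step: if the stack top is a terminal, match it against the current input token; if it is a non-terminal N, replace it with the RHS of M[N, lookahead] (the unique production whose predict set contains the lookahead).

Stack is shown with the top on the left.

Stack        Input            Action
------------------------------------
F $          [ [ [ e ] ] ] $  output F → [ F ]
[ F ] $      [ [ [ e ] ] ] $  match '['
F ] $        [ [ e ] ] ] $    output F → [ F ]
[ F ] ] $    [ [ e ] ] ] $    match '['
F ] ] $      [ e ] ] ] $      output F → [ F ]
[ F ] ] ] $  [ e ] ] ] $      match '['
F ] ] ] $    e ] ] ] $        output F → e
e ] ] ] $    e ] ] ] $        match 'e'
] ] ] $      ] ] ] $          match ']'
] ] $        ] ] $            match ']'
] $          ] $              match ']'
$            $                accept

The string is accepted.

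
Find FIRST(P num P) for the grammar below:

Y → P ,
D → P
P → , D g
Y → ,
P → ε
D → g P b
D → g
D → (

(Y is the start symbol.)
{ ',', 'num' }

FIRST sets of the non-terminals involved (from the grammar, by fixed-point iteration):
  FIRST(P) = { ',', ε }

To compute FIRST(P num P), process the symbols left to right:
Symbol P is a non-terminal. Add FIRST(P) \ {ε} = { ',' }
P is nullable (ε ∈ FIRST(P)), continue to the next symbol.
Symbol num is a terminal. Add 'num' and stop.
FIRST(P num P) = { ',', 'num' }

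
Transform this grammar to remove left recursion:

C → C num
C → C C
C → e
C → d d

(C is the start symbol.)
C is directly left-recursive. The standard transformation for
  A → A α₁ | ... | A α_m | β₁ | ... | β_n
is
  A  → β₁ A' | ... | β_n A'
  A' → α₁ A' | ... | α_m A' | ε

C → e becomes C → e C'
C → d d becomes C → d d C'
C → C num becomes C' → num C'
C → C C becomes C' → C C'
Add C' → ε

Resulting grammar:
C → e C'
C → d d C'
C' → num C'
C' → C C'
C' → ε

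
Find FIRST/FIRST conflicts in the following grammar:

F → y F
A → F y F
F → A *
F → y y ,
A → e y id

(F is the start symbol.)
Yes. F → y F / F → A '*' on { 'y' }; F → y F / F → y y ',' on { 'y' }; F → A '*' / F → y y ',' on { 'y' }; A → F y F / A → e y id on { 'e' }

A FIRST/FIRST conflict occurs when two productions N → α and N → β for the same non-terminal have FIRST(α) ∩ FIRST(β) ≠ ∅ (with ε ∈ FIRST of a nullable right-hand side, so two nullable alternatives also conflict).

FIRST sets of the non-terminals at (or reachable through a nullable prefix from) the front of some alternative:
  FIRST(A) = { 'e', 'y' }
  FIRST(F) = { 'e', 'y' }

Productions for F:
  F → y F: FIRST = { 'y' }
  F → A *: FIRST = { 'e', 'y' }
  F → y y ,: FIRST = { 'y' }
Productions for A:
  A → F y F: FIRST = { 'e', 'y' }
  A → e y id: FIRST = { 'e' }

Conflict for F: F → y F and F → A *
  Overlap: { 'y' }
Conflict for F: F → y F and F → y y ,
  Overlap: { 'y' }
Conflict for F: F → A * and F → y y ,
  Overlap: { 'y' }
Conflict for A: A → F y F and A → e y id
  Overlap: { 'e' }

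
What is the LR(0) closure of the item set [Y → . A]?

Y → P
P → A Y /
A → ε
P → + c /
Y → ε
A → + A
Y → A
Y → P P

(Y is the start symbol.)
Start with: [Y → . A]
  [Y → . A] has the dot before A: add [A → .], [A → . + A]
No further items can be added.

CLOSURE = { [A → . + A], [A → .], [Y → . A] }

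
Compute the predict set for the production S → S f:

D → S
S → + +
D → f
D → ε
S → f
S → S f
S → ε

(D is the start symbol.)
{ '+', 'f' }

PREDICT(S → S f) = (FIRST(RHS) \ {ε}) ∪ (FOLLOW(S) if ε ∈ FIRST(RHS), i.e. RHS ⇒* ε)
FIRST(S) = { '+', 'f', ε }
FIRST(S f) = { '+', 'f' }
ε ∉ FIRST(S f), so FOLLOW(S) is not added.
PREDICT(S → S f) = { '+', 'f' }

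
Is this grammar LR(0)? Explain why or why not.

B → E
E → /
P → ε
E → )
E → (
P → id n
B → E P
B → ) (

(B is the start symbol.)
Augment with B' → B and build the canonical LR(0) collection (I0 = CLOSURE({[B' → . B]}), then GOTO on every symbol after a dot until no new states appear). It has 10 states:
  I0: { [B → . ) (], [B → . E P], [B → . E], [B' → . B], [E → . (], [E → . )], [E → . /] }  — shift
  I1: { [E → ( .] }  — reduce
  I2: { [B → ) . (], [E → ) .] }  — shift, reduce
  I3: { [E → / .] }  — reduce
  I4: { [B' → B .] }  — accept
  I5: { [B → E . P], [B → E .], [P → . id n], [P → .] }  — shift, 2 reduces
  I6: { [B → E P .] }  — reduce
  I7: { [P → id . n] }  — shift
  I8: { [P → id n .] }  — reduce
  I9: { [B → ) ( .] }  — reduce

Conflict in state I2:
  Shift-reduce conflict between [E → ) .] and [B → ) . (]
So the grammar is NOT LR(0).

Answer: No. Shift-reduce conflict between [E → ) .] and [B → ) . (]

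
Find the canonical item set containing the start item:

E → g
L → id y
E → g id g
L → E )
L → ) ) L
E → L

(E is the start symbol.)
{ [E → . L], [E → . g id g], [E → . g], [E' → . E], [L → . ) ) L], [L → . E )], [L → . id y] }

First, augment the grammar with E' → E
I₀ = CLOSURE({ [E' → . E] }):
  [E' → . E] has the dot before E: add [E → . g], [E → . g id g], [E → . L]
  [E → . L] has the dot before L: add [L → . id y], [L → . E )], [L → . ) ) L]
No further items can be added.

I₀ = { [E → . L], [E → . g id g], [E → . g], [E' → . E], [L → . ) ) L], [L → . E )], [L → . id y] }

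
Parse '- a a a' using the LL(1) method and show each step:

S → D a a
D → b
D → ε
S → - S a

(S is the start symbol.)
Stack is shown with the top on the left.

Stack      Input      Action
----------------------------
S $        - a a a $  output S → - S a
- S a $    - a a a $  match '-'
S a $      a a a $    output S → D a a
D a a a $  a a a $    output D → ε
a a a $    a a a $    match 'a'
a a $      a a $      match 'a'
a $        a $        match 'a'
$          $          accept

The string is accepted.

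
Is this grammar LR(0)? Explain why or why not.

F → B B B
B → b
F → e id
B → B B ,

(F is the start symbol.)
A grammar is LR(0) if no state in the canonical LR(0) collection has:
  - both a shift item (dot before a terminal) and a complete item (shift-reduce conflict), or
  - two or more complete items (reduce-reduce conflict; the accept item [F' → F .] counts as a complete item here).

Augment with F' → F and build the canonical LR(0) collection (I0 = CLOSURE({[F' → . F]}), then GOTO on every symbol after a dot until no new states appear). It has 10 states:
  I0: { [B → . B B ,], [B → . b], [F → . B B B], [F → . e id], [F' → . F] }  — shift
  I1: { [B → . B B ,], [B → . b], [B → B . B ,], [F → B . B B] }  — shift
  I2: { [F' → F .] }  — accept
  I3: { [B → b .] }  — reduce
  I4: { [F → e . id] }  — shift
  I5: { [F → e id .] }  — reduce
  I6: { [B → . B B ,], [B → . b], [B → B . B ,], [B → B B . ,], [F → B B . B] }  — shift
  I7: { [B → B B , .] }  — reduce
  I8: { [B → . B B ,], [B → . b], [B → B . B ,], [B → B B . ,], [F → B B B .] }  — shift, reduce
  I9: { [B → . B B ,], [B → . b], [B → B . B ,], [B → B B . ,] }  — shift

Conflict in state I8:
  Shift-reduce conflict between [F → B B B .] and [B → B B . ,]
So the grammar is NOT LR(0).

Answer: No. Shift-reduce conflict between [F → B B B .] and [B → B B . ,]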